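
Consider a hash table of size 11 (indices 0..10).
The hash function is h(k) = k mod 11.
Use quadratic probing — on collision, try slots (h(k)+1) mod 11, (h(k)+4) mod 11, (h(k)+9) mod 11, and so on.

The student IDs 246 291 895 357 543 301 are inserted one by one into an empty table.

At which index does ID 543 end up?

Insert 246: h=4, slot 4 empty → index 4.
Insert 291: h=5, slot 5 empty → index 5.
Insert 895: h=4, slots 4,5 occupied → index 8.
Insert 357: h=5, slot 5 occupied → index 6.
Insert 543: h=4, slots 4,5,8 occupied → index 2.
Insert 301: h=4, slots 4,5,8,2 occupied → index 9.
Table: [., ., 543, ., 246, 291, 357, ., 895, 301, .]

2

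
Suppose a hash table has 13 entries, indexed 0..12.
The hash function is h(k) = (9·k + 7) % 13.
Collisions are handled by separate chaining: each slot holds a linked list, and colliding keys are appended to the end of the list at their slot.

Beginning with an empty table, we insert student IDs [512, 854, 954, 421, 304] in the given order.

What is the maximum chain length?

512 -> bucket 0
854 -> bucket 10
954 -> bucket 0 (collision)
421 -> bucket 0 (collision)
304 -> bucket 0 (collision)
Final buckets:
0: 512 -> 954 -> 421 -> 304
1: .
2: .
3: .
4: .
5: .
6: .
7: .
8: .
9: .
10: 854
11: .
12: .

4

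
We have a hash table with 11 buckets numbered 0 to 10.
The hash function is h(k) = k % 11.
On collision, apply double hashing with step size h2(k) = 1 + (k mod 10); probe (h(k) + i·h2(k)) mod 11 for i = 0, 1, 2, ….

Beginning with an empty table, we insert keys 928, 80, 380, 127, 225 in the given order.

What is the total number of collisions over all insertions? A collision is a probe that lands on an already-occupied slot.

2

928: h=4 -> slot 4
80: h=3 -> slot 3
380: h=6 -> slot 6
127: h=6, h2=8, probe 6,3,0 -> slot 0
225: h=5 -> slot 5
Table: [127, —, —, 80, 928, 225, 380, —, —, —, —]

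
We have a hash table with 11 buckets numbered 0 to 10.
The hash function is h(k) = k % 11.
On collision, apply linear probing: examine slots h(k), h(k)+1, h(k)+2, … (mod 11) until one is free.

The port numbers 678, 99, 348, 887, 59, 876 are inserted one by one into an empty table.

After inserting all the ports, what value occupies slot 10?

876

678 hashes to 7; slot 7 is free -> place at 7.
99 hashes to 0; slot 0 is free -> place at 0.
348 hashes to 7; 7 taken -> place at 8.
887 hashes to 7; 7,8 taken -> place at 9.
59 hashes to 4; slot 4 is free -> place at 4.
876 hashes to 7; 7,8,9 taken -> place at 10.
Table: [99, ∅, ∅, ∅, 59, ∅, ∅, 678, 348, 887, 876]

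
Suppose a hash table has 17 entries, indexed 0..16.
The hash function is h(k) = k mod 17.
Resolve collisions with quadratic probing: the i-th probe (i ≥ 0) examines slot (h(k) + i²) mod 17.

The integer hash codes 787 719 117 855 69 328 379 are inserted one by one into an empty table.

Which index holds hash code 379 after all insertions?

4

787 hashes to 5; slot 5 is free → place at 5.
719 hashes to 5; 5 taken → place at 6.
117 hashes to 15; slot 15 is free → place at 15.
855 hashes to 5; 5,6 taken → place at 9.
69 hashes to 1; slot 1 is free → place at 1.
328 hashes to 5; 5,6,9 taken → place at 14.
379 hashes to 5; 5,6,9,14 taken → place at 4.
Table: [., 69, ., ., 379, 787, 719, ., ., 855, ., ., ., ., 328, 117, .]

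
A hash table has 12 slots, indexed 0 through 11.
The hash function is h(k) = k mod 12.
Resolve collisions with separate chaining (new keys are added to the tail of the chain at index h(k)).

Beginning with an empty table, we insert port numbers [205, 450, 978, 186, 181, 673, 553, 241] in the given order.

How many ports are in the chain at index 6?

3

205 -> bucket 1
450 -> bucket 6
978 -> bucket 6 (collision)
186 -> bucket 6 (collision)
181 -> bucket 1 (collision)
673 -> bucket 1 (collision)
553 -> bucket 1 (collision)
241 -> bucket 1 (collision)
Final buckets:
0: .
1: 205 -> 181 -> 673 -> 553 -> 241
2: .
3: .
4: .
5: .
6: 450 -> 978 -> 186
7: .
8: .
9: .
10: .
11: .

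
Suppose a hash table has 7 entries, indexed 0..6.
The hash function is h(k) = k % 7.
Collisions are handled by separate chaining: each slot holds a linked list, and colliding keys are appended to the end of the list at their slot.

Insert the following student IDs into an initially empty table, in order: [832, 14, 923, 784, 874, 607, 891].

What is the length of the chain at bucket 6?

3

Insert 832: h=6, bucket 6 empty → new chain.
Insert 14: h=0, bucket 0 empty → new chain.
Insert 923: h=6, bucket 6 nonempty → append to chain.
Insert 784: h=0, bucket 0 nonempty → append to chain.
Insert 874: h=6, bucket 6 nonempty → append to chain.
Insert 607: h=5, bucket 5 empty → new chain.
Insert 891: h=2, bucket 2 empty → new chain.
Final buckets:
0: 14 -> 784
1: .
2: 891
3: .
4: .
5: 607
6: 832 -> 923 -> 874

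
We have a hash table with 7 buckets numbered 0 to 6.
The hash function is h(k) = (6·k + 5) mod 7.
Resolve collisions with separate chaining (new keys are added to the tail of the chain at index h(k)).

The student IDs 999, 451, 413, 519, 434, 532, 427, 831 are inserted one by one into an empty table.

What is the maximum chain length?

Insert 999: h=0, bucket 0 empty → new chain.
Insert 451: h=2, bucket 2 empty → new chain.
Insert 413: h=5, bucket 5 empty → new chain.
Insert 519: h=4, bucket 4 empty → new chain.
Insert 434: h=5, bucket 5 nonempty → append to chain.
Insert 532: h=5, bucket 5 nonempty → append to chain.
Insert 427: h=5, bucket 5 nonempty → append to chain.
Insert 831: h=0, bucket 0 nonempty → append to chain.
Final buckets:
0: 999 -> 831
1: .
2: 451
3: .
4: 519
5: 413 -> 434 -> 532 -> 427
6: .

4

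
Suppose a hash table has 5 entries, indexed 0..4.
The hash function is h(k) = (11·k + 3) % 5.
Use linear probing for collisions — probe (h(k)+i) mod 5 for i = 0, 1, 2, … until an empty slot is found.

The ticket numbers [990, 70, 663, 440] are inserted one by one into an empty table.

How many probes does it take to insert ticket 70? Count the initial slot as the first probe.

2

990: h=3 -> slot 3
70: h=3, probe 3,4 -> slot 4
663: h=1 -> slot 1
440: h=3, probe 3,4,0 -> slot 0
Table: [440, 663, _, 990, 70]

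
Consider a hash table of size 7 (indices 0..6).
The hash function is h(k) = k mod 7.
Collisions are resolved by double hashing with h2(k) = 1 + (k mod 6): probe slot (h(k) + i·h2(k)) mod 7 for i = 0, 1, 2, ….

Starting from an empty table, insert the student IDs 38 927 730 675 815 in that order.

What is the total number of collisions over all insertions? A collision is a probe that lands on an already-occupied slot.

38: h=3 → slot 3
927: h=3, h2=4, probe 3,0 → slot 0
730: h=2 → slot 2
675: h=3, h2=4, probe 3,0,4 → slot 4
815: h=3, h2=6, probe 3,2,1 → slot 1
Table: [927, 815, 730, 38, 675, —, —]

5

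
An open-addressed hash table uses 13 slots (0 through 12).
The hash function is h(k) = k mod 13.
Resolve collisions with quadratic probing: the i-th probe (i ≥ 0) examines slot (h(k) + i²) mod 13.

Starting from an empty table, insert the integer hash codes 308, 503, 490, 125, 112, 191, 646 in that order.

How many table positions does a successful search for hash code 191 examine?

308: h=9 → slot 9
503: h=9, probe 9,10 → slot 10
490: h=9, probe 9,10,0 → slot 0
125: h=8 → slot 8
112: h=8, probe 8,9,12 → slot 12
191: h=9, probe 9,10,0,5 → slot 5
646: h=9, probe 9,10,0,5,12,8,6 → slot 6
Table: [490, —, —, —, —, 191, 646, —, 125, 308, 503, —, 112]
Lookup 191: h=9, probe 9,10,0,5 → found at 5.

4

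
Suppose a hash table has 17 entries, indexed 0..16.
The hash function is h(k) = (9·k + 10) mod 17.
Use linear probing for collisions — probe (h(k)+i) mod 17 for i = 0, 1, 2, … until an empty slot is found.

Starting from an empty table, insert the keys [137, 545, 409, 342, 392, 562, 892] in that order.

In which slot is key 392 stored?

137: h=2 -> slot 2
545: h=2, probe 2,3 -> slot 3
409: h=2, probe 2,3,4 -> slot 4
342: h=11 -> slot 11
392: h=2, probe 2,3,4,5 -> slot 5
562: h=2, probe 2,3,4,5,6 -> slot 6
892: h=14 -> slot 14
Table: [—, —, 137, 545, 409, 392, 562, —, —, —, —, 342, —, —, 892, —, —]

5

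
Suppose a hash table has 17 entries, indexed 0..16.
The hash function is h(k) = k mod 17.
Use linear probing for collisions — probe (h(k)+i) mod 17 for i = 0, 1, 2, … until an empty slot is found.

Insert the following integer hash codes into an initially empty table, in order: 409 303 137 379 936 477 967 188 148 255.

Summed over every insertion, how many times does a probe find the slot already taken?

409: h=1 -> slot 1
303: h=14 -> slot 14
137: h=1, probe 1,2 -> slot 2
379: h=5 -> slot 5
936: h=1, probe 1,2,3 -> slot 3
477: h=1, probe 1,2,3,4 -> slot 4
967: h=15 -> slot 15
188: h=1, probe 1,2,3,4,5,6 -> slot 6
148: h=12 -> slot 12
255: h=0 -> slot 0
Table: [255, 409, 137, 936, 477, 379, 188, —, —, —, —, —, 148, —, 303, 967, —]

11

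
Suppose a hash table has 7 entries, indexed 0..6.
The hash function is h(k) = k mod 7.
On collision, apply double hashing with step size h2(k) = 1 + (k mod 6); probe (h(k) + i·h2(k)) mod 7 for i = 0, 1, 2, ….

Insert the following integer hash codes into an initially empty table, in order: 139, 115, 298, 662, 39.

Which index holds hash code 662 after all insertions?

0

Insert 139: h=6, slot 6 empty → index 6.
Insert 115: h=3, slot 3 empty → index 3.
Insert 298: h=4, slot 4 empty → index 4.
Insert 662: h=4, h2=3, slot 4 occupied → index 0.
Insert 39: h=4, h2=4, slot 4 occupied → index 1.
Table: [662, 39, ., 115, 298, ., 139]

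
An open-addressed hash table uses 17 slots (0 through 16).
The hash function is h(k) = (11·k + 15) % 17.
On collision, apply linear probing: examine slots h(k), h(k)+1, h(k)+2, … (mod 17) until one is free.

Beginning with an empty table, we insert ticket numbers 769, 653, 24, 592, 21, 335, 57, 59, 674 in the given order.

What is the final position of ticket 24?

769: h=8 => slot 8
653: h=7 => slot 7
24: h=7, probe 7,8,9 => slot 9
592: h=16 => slot 16
21: h=8, probe 8,9,10 => slot 10
335: h=11 => slot 11
57: h=13 => slot 13
59: h=1 => slot 1
674: h=0 => slot 0
Table: [674, 59, _, _, _, _, _, 653, 769, 24, 21, 335, _, 57, _, _, 592]

9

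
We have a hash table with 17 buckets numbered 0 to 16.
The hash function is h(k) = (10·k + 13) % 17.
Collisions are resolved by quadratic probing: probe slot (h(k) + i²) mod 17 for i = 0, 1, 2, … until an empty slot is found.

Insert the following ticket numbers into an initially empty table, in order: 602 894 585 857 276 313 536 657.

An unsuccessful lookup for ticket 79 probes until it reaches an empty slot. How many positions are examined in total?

2

602 hashes to 15; slot 15 is free -> place at 15.
894 hashes to 11; slot 11 is free -> place at 11.
585 hashes to 15; 15 taken -> place at 16.
857 hashes to 15; 15,16 taken -> place at 2.
276 hashes to 2; 2 taken -> place at 3.
313 hashes to 15; 15,16,2 taken -> place at 7.
536 hashes to 1; slot 1 is free -> place at 1.
657 hashes to 4; slot 4 is free -> place at 4.
Table: [—, 536, 857, 276, 657, —, —, 313, —, —, —, 894, —, —, —, 602, 585]
Lookup 79: h=4, probe 4,5 → slot 5 empty, not found.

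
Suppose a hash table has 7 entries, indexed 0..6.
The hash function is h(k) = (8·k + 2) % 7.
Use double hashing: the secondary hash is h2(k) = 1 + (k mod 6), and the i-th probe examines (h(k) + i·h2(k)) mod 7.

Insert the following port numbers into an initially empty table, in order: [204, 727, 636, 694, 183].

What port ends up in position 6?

694

204: h=3 → slot 3
727: h=1 → slot 1
636: h=1, h2=1, probe 1,2 → slot 2
694: h=3, h2=5, probe 3,1,6 → slot 6
183: h=3, h2=4, probe 3,0 → slot 0
Table: [183, 727, 636, 204, _, _, 694]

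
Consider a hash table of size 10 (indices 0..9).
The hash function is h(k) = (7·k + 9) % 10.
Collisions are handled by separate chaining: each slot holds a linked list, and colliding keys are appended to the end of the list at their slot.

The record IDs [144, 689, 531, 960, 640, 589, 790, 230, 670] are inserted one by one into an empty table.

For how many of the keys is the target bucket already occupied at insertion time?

Insert 144: h=7, bucket 7 empty -> new chain.
Insert 689: h=2, bucket 2 empty -> new chain.
Insert 531: h=6, bucket 6 empty -> new chain.
Insert 960: h=9, bucket 9 empty -> new chain.
Insert 640: h=9, bucket 9 nonempty -> append to chain.
Insert 589: h=2, bucket 2 nonempty -> append to chain.
Insert 790: h=9, bucket 9 nonempty -> append to chain.
Insert 230: h=9, bucket 9 nonempty -> append to chain.
Insert 670: h=9, bucket 9 nonempty -> append to chain.
Final buckets:
0: —
1: —
2: 689 -> 589
3: —
4: —
5: —
6: 531
7: 144
8: —
9: 960 -> 640 -> 790 -> 230 -> 670

5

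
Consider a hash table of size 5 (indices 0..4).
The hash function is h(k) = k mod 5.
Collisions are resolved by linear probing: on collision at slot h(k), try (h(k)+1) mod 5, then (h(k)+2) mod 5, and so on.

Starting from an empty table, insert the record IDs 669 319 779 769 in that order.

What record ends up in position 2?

669 hashes to 4; slot 4 is free → place at 4.
319 hashes to 4; 4 taken → place at 0.
779 hashes to 4; 4,0 taken → place at 1.
769 hashes to 4; 4,0,1 taken → place at 2.
Table: [319, 779, 769, ∅, 669]

769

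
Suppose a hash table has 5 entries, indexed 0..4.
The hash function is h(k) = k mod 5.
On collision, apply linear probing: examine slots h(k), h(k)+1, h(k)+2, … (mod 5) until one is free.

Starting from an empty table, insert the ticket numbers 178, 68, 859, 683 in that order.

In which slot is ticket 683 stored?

1

178: h=3 → slot 3
68: h=3, probe 3,4 → slot 4
859: h=4, probe 4,0 → slot 0
683: h=3, probe 3,4,0,1 → slot 1
Table: [859, 683, ∅, 178, 68]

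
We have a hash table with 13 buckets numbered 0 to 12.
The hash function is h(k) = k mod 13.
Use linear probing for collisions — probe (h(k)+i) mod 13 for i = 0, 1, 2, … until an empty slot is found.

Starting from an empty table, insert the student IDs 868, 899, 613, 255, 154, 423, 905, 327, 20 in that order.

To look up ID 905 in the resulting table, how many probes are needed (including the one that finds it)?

2

868 hashes to 10; slot 10 is free => place at 10.
899 hashes to 2; slot 2 is free => place at 2.
613 hashes to 2; 2 taken => place at 3.
255 hashes to 8; slot 8 is free => place at 8.
154 hashes to 11; slot 11 is free => place at 11.
423 hashes to 7; slot 7 is free => place at 7.
905 hashes to 8; 8 taken => place at 9.
327 hashes to 2; 2,3 taken => place at 4.
20 hashes to 7; 7,8,9,10,11 taken => place at 12.
Table: [—, —, 899, 613, 327, —, —, 423, 255, 905, 868, 154, 20]
Lookup 905: h=8, probe 8,9 → found at 9.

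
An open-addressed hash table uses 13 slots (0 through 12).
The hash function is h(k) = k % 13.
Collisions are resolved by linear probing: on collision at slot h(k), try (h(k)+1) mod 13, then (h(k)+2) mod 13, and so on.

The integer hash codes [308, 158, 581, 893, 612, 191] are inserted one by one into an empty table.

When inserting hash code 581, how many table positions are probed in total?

308: h=9 -> slot 9
158: h=2 -> slot 2
581: h=9, probe 9,10 -> slot 10
893: h=9, probe 9,10,11 -> slot 11
612: h=1 -> slot 1
191: h=9, probe 9,10,11,12 -> slot 12
Table: [∅, 612, 158, ∅, ∅, ∅, ∅, ∅, ∅, 308, 581, 893, 191]

2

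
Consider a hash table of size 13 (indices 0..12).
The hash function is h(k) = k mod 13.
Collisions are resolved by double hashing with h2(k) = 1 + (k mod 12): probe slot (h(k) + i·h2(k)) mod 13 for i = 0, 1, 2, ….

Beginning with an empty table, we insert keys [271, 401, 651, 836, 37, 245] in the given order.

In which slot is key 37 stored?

2

Insert 271: h=11, slot 11 empty → index 11.
Insert 401: h=11, h2=6, slot 11 occupied → index 4.
Insert 651: h=1, slot 1 empty → index 1.
Insert 836: h=4, h2=9, slot 4 occupied → index 0.
Insert 37: h=11, h2=2, slots 11,0 occupied → index 2.
Insert 245: h=11, h2=6, slots 11,4 occupied → index 10.
Table: [836, 651, 37, -, 401, -, -, -, -, -, 245, 271, -]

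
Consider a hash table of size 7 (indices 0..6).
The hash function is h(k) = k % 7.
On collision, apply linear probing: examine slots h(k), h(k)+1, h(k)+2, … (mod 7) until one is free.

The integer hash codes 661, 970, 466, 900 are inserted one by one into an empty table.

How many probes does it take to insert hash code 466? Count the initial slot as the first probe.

2

661: h=3 -> slot 3
970: h=4 -> slot 4
466: h=4, probe 4,5 -> slot 5
900: h=4, probe 4,5,6 -> slot 6
Table: [., ., ., 661, 970, 466, 900]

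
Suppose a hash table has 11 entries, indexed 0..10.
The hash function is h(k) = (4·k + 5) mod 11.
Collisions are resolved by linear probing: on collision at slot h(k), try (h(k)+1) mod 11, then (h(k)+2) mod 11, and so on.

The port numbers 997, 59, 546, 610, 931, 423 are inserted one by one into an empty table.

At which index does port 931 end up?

997: h=0 => slot 0
59: h=10 => slot 10
546: h=0, probe 0,1 => slot 1
610: h=3 => slot 3
931: h=0, probe 0,1,2 => slot 2
423: h=3, probe 3,4 => slot 4
Table: [997, 546, 931, 610, 423, ∅, ∅, ∅, ∅, ∅, 59]

2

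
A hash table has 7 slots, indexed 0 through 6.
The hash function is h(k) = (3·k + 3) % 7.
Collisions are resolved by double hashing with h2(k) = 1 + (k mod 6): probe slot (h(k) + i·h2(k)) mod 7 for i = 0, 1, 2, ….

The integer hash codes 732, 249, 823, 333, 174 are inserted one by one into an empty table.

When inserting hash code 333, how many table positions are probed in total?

3

Insert 732: h=1, slot 1 empty -> index 1.
Insert 249: h=1, h2=4, slot 1 occupied -> index 5.
Insert 823: h=1, h2=2, slot 1 occupied -> index 3.
Insert 333: h=1, h2=4, slots 1,5 occupied -> index 2.
Insert 174: h=0, slot 0 empty -> index 0.
Table: [174, 732, 333, 823, ., 249, .]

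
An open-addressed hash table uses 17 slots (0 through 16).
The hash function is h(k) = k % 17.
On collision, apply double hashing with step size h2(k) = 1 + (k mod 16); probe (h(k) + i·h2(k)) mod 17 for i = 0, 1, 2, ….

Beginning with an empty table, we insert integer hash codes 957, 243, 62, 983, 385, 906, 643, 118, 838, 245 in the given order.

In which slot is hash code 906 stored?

16

Insert 957: h=5, slot 5 empty -> index 5.
Insert 243: h=5, h2=4, slot 5 occupied -> index 9.
Insert 62: h=11, slot 11 empty -> index 11.
Insert 983: h=14, slot 14 empty -> index 14.
Insert 385: h=11, h2=2, slot 11 occupied -> index 13.
Insert 906: h=5, h2=11, slot 5 occupied -> index 16.
Insert 643: h=14, h2=4, slot 14 occupied -> index 1.
Insert 118: h=16, h2=7, slot 16 occupied -> index 6.
Insert 838: h=5, h2=7, slot 5 occupied -> index 12.
Insert 245: h=7, slot 7 empty -> index 7.
Table: [-, 643, -, -, -, 957, 118, 245, -, 243, -, 62, 838, 385, 983, -, 906]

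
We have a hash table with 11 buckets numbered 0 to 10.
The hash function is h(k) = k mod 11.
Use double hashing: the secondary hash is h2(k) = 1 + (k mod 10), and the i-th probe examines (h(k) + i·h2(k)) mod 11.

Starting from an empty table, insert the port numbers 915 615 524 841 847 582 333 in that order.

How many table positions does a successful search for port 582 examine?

4

Insert 915: h=2, slot 2 empty → index 2.
Insert 615: h=10, slot 10 empty → index 10.
Insert 524: h=7, slot 7 empty → index 7.
Insert 841: h=5, slot 5 empty → index 5.
Insert 847: h=0, slot 0 empty → index 0.
Insert 582: h=10, h2=3, slots 10,2,5 occupied → index 8.
Insert 333: h=3, slot 3 empty → index 3.
Table: [847, —, 915, 333, —, 841, —, 524, 582, —, 615]
Lookup 582: h=10, h2=3, probe 10,2,5,8 → found at 8.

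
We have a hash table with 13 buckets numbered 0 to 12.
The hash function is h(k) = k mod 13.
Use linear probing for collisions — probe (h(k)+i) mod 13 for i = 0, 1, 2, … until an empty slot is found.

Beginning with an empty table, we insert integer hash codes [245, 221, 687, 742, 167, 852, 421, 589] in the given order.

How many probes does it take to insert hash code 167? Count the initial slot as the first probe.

5

245 hashes to 11; slot 11 is free -> place at 11.
221 hashes to 0; slot 0 is free -> place at 0.
687 hashes to 11; 11 taken -> place at 12.
742 hashes to 1; slot 1 is free -> place at 1.
167 hashes to 11; 11,12,0,1 taken -> place at 2.
852 hashes to 7; slot 7 is free -> place at 7.
421 hashes to 5; slot 5 is free -> place at 5.
589 hashes to 4; slot 4 is free -> place at 4.
Table: [221, 742, 167, ., 589, 421, ., 852, ., ., ., 245, 687]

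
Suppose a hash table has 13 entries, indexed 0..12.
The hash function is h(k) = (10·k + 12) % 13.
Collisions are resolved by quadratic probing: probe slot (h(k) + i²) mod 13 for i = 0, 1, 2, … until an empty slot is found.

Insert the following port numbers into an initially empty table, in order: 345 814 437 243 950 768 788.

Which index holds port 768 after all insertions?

10

345 hashes to 4; slot 4 is free → place at 4.
814 hashes to 1; slot 1 is free → place at 1.
437 hashes to 1; 1 taken → place at 2.
243 hashes to 11; slot 11 is free → place at 11.
950 hashes to 9; slot 9 is free → place at 9.
768 hashes to 9; 9 taken → place at 10.
788 hashes to 1; 1,2 taken → place at 5.
Table: [∅, 814, 437, ∅, 345, 788, ∅, ∅, ∅, 950, 768, 243, ∅]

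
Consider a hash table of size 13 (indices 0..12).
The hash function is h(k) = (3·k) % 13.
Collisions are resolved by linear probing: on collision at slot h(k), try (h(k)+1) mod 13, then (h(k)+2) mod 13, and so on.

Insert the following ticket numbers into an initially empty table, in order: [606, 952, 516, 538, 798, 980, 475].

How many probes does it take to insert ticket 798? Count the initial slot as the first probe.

606 hashes to 11; slot 11 is free => place at 11.
952 hashes to 9; slot 9 is free => place at 9.
516 hashes to 1; slot 1 is free => place at 1.
538 hashes to 2; slot 2 is free => place at 2.
798 hashes to 2; 2 taken => place at 3.
980 hashes to 2; 2,3 taken => place at 4.
475 hashes to 8; slot 8 is free => place at 8.
Table: [-, 516, 538, 798, 980, -, -, -, 475, 952, -, 606, -]

2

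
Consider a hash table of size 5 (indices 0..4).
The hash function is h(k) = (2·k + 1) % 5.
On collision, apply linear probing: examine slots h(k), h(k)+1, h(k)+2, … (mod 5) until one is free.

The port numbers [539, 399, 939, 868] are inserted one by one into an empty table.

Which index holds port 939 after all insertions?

539: h=4 => slot 4
399: h=4, probe 4,0 => slot 0
939: h=4, probe 4,0,1 => slot 1
868: h=2 => slot 2
Table: [399, 939, 868, —, 539]

1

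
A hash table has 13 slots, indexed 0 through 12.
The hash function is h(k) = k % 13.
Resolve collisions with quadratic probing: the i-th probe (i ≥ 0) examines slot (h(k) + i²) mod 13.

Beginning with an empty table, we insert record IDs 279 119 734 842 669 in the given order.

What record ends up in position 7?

734

279: h=6 -> slot 6
119: h=2 -> slot 2
734: h=6, probe 6,7 -> slot 7
842: h=10 -> slot 10
669: h=6, probe 6,7,10,2,9 -> slot 9
Table: [_, _, 119, _, _, _, 279, 734, _, 669, 842, _, _]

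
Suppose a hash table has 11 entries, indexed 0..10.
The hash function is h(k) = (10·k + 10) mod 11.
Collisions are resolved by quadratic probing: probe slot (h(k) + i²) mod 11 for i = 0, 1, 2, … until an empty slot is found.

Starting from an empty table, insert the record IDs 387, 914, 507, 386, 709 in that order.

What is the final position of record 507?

10

Insert 387: h=8, slot 8 empty => index 8.
Insert 914: h=9, slot 9 empty => index 9.
Insert 507: h=9, slot 9 occupied => index 10.
Insert 386: h=9, slots 9,10 occupied => index 2.
Insert 709: h=5, slot 5 empty => index 5.
Table: [—, —, 386, —, —, 709, —, —, 387, 914, 507]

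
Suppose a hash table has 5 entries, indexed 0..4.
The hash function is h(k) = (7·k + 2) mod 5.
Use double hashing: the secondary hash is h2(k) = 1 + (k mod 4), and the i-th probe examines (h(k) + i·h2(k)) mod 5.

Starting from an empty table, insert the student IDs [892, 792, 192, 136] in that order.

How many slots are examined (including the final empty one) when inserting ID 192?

892: h=1 -> slot 1
792: h=1, h2=1, probe 1,2 -> slot 2
192: h=1, h2=1, probe 1,2,3 -> slot 3
136: h=4 -> slot 4
Table: [_, 892, 792, 192, 136]

3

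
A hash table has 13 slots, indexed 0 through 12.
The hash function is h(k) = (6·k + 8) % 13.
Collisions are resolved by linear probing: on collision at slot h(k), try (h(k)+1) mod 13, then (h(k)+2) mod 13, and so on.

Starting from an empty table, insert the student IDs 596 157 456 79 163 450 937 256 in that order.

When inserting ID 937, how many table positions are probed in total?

596 hashes to 9; slot 9 is free -> place at 9.
157 hashes to 1; slot 1 is free -> place at 1.
456 hashes to 1; 1 taken -> place at 2.
79 hashes to 1; 1,2 taken -> place at 3.
163 hashes to 11; slot 11 is free -> place at 11.
450 hashes to 4; slot 4 is free -> place at 4.
937 hashes to 1; 1,2,3,4 taken -> place at 5.
256 hashes to 10; slot 10 is free -> place at 10.
Table: [∅, 157, 456, 79, 450, 937, ∅, ∅, ∅, 596, 256, 163, ∅]

5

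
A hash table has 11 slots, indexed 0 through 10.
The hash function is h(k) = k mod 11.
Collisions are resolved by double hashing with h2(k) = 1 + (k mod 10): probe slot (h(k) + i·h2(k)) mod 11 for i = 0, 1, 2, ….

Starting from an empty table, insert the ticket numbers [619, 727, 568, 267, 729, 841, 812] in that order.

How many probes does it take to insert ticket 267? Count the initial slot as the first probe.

619: h=3 -> slot 3
727: h=1 -> slot 1
568: h=7 -> slot 7
267: h=3, h2=8, probe 3,0 -> slot 0
729: h=3, h2=10, probe 3,2 -> slot 2
841: h=5 -> slot 5
812: h=9 -> slot 9
Table: [267, 727, 729, 619, ∅, 841, ∅, 568, ∅, 812, ∅]

2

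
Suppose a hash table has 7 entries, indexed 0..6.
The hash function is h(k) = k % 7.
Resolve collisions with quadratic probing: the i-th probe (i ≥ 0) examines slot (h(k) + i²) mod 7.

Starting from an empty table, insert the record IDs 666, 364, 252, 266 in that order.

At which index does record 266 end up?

2

666 hashes to 1; slot 1 is free → place at 1.
364 hashes to 0; slot 0 is free → place at 0.
252 hashes to 0; 0,1 taken → place at 4.
266 hashes to 0; 0,1,4 taken → place at 2.
Table: [364, 666, 266, ∅, 252, ∅, ∅]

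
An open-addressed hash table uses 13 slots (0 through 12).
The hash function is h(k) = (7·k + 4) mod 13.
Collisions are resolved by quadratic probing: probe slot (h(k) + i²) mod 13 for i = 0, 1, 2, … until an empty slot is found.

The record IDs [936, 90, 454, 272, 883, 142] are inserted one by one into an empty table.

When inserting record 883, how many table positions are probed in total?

4

936 hashes to 4; slot 4 is free -> place at 4.
90 hashes to 10; slot 10 is free -> place at 10.
454 hashes to 10; 10 taken -> place at 11.
272 hashes to 10; 10,11 taken -> place at 1.
883 hashes to 10; 10,11,1 taken -> place at 6.
142 hashes to 10; 10,11,1,6 taken -> place at 0.
Table: [142, 272, -, -, 936, -, 883, -, -, -, 90, 454, -]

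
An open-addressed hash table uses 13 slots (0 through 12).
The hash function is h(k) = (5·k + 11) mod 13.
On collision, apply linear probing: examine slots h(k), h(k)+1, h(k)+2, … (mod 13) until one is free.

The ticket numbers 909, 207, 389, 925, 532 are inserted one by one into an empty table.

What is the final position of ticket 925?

9

909: h=6 → slot 6
207: h=6, probe 6,7 → slot 7
389: h=6, probe 6,7,8 → slot 8
925: h=8, probe 8,9 → slot 9
532: h=6, probe 6,7,8,9,10 → slot 10
Table: [., ., ., ., ., ., 909, 207, 389, 925, 532, ., .]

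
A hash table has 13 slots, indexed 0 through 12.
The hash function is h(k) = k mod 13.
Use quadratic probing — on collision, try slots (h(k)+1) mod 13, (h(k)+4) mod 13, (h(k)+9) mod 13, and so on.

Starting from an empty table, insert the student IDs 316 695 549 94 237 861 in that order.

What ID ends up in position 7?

94

316 hashes to 4; slot 4 is free -> place at 4.
695 hashes to 6; slot 6 is free -> place at 6.
549 hashes to 3; slot 3 is free -> place at 3.
94 hashes to 3; 3,4 taken -> place at 7.
237 hashes to 3; 3,4,7 taken -> place at 12.
861 hashes to 3; 3,4,7,12,6 taken -> place at 2.
Table: [_, _, 861, 549, 316, _, 695, 94, _, _, _, _, 237]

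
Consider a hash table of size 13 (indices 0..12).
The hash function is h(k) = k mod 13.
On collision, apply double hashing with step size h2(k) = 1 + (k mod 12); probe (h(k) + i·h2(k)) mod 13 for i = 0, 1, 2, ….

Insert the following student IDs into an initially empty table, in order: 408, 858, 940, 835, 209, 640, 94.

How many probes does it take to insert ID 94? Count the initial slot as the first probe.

408: h=5 => slot 5
858: h=0 => slot 0
940: h=4 => slot 4
835: h=3 => slot 3
209: h=1 => slot 1
640: h=3, h2=5, probe 3,8 => slot 8
94: h=3, h2=11, probe 3,1,12 => slot 12
Table: [858, 209, _, 835, 940, 408, _, _, 640, _, _, _, 94]

3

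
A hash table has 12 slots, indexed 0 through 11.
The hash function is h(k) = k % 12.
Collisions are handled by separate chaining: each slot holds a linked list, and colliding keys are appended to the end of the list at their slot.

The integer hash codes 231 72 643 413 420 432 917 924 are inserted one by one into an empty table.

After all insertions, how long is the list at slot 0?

231 -> bucket 3
72 -> bucket 0
643 -> bucket 7
413 -> bucket 5
420 -> bucket 0 (collision)
432 -> bucket 0 (collision)
917 -> bucket 5 (collision)
924 -> bucket 0 (collision)
Final buckets:
0: 72 -> 420 -> 432 -> 924
1: ∅
2: ∅
3: 231
4: ∅
5: 413 -> 917
6: ∅
7: 643
8: ∅
9: ∅
10: ∅
11: ∅

4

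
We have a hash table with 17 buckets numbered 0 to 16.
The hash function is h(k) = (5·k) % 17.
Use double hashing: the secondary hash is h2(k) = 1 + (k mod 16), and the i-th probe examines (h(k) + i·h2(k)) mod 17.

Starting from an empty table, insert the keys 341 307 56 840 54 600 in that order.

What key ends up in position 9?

307

Insert 341: h=5, slot 5 empty → index 5.
Insert 307: h=5, h2=4, slot 5 occupied → index 9.
Insert 56: h=8, slot 8 empty → index 8.
Insert 840: h=1, slot 1 empty → index 1.
Insert 54: h=15, slot 15 empty → index 15.
Insert 600: h=8, h2=9, slot 8 occupied → index 0.
Table: [600, 840, ., ., ., 341, ., ., 56, 307, ., ., ., ., ., 54, .]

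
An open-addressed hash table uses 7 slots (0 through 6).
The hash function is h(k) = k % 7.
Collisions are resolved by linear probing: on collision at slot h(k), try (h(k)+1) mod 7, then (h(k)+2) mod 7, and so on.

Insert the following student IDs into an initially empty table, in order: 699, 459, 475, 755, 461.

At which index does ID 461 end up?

2

Insert 699: h=6, slot 6 empty => index 6.
Insert 459: h=4, slot 4 empty => index 4.
Insert 475: h=6, slot 6 occupied => index 0.
Insert 755: h=6, slots 6,0 occupied => index 1.
Insert 461: h=6, slots 6,0,1 occupied => index 2.
Table: [475, 755, 461, -, 459, -, 699]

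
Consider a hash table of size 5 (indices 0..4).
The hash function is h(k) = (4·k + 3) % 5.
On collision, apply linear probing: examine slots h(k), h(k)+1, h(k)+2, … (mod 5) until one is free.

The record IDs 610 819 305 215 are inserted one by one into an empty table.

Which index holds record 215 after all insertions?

1

610: h=3 => slot 3
819: h=4 => slot 4
305: h=3, probe 3,4,0 => slot 0
215: h=3, probe 3,4,0,1 => slot 1
Table: [305, 215, ., 610, 819]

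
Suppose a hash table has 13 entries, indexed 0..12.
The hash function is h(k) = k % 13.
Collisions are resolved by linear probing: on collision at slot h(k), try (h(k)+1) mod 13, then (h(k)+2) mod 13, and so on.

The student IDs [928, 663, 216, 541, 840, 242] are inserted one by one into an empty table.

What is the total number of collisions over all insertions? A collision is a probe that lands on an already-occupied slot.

928 hashes to 5; slot 5 is free -> place at 5.
663 hashes to 0; slot 0 is free -> place at 0.
216 hashes to 8; slot 8 is free -> place at 8.
541 hashes to 8; 8 taken -> place at 9.
840 hashes to 8; 8,9 taken -> place at 10.
242 hashes to 8; 8,9,10 taken -> place at 11.
Table: [663, ., ., ., ., 928, ., ., 216, 541, 840, 242, .]

6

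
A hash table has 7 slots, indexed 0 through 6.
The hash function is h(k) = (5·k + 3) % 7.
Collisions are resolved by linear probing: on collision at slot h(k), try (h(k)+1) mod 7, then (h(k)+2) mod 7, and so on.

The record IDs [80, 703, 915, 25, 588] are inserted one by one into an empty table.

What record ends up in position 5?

703

80 hashes to 4; slot 4 is free → place at 4.
703 hashes to 4; 4 taken → place at 5.
915 hashes to 0; slot 0 is free → place at 0.
25 hashes to 2; slot 2 is free → place at 2.
588 hashes to 3; slot 3 is free → place at 3.
Table: [915, —, 25, 588, 80, 703, —]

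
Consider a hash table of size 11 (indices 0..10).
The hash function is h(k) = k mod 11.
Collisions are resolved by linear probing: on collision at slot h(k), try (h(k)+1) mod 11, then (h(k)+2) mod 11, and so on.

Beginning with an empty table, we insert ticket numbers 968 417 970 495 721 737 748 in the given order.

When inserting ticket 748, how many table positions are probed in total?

968 hashes to 0; slot 0 is free => place at 0.
417 hashes to 10; slot 10 is free => place at 10.
970 hashes to 2; slot 2 is free => place at 2.
495 hashes to 0; 0 taken => place at 1.
721 hashes to 6; slot 6 is free => place at 6.
737 hashes to 0; 0,1,2 taken => place at 3.
748 hashes to 0; 0,1,2,3 taken => place at 4.
Table: [968, 495, 970, 737, 748, ., 721, ., ., ., 417]

5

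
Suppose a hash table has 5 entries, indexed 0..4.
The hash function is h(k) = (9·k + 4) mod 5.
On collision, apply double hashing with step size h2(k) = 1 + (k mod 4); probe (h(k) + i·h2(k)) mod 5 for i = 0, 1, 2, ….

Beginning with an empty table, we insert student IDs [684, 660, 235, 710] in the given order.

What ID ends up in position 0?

684

684 hashes to 0; slot 0 is free → place at 0.
660 hashes to 4; slot 4 is free → place at 4.
235 hashes to 4, h2=4; 4 taken → place at 3.
710 hashes to 4, h2=3; 4 taken → place at 2.
Table: [684, ., 710, 235, 660]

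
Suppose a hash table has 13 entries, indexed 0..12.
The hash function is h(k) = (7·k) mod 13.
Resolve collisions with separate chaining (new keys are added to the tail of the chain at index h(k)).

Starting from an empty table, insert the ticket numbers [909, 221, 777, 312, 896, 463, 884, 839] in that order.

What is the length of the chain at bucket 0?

Insert 909: h=6, bucket 6 empty → new chain.
Insert 221: h=0, bucket 0 empty → new chain.
Insert 777: h=5, bucket 5 empty → new chain.
Insert 312: h=0, bucket 0 nonempty → append to chain.
Insert 896: h=6, bucket 6 nonempty → append to chain.
Insert 463: h=4, bucket 4 empty → new chain.
Insert 884: h=0, bucket 0 nonempty → append to chain.
Insert 839: h=10, bucket 10 empty → new chain.
Final buckets:
0: 221 -> 312 -> 884
1: .
2: .
3: .
4: 463
5: 777
6: 909 -> 896
7: .
8: .
9: .
10: 839
11: .
12: .

3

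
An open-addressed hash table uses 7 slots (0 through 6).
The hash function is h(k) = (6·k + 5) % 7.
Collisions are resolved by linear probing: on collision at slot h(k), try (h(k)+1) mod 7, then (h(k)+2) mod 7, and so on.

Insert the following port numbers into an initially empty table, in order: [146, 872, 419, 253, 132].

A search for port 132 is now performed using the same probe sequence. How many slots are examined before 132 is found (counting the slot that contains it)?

4

Insert 146: h=6, slot 6 empty → index 6.
Insert 872: h=1, slot 1 empty → index 1.
Insert 419: h=6, slot 6 occupied → index 0.
Insert 253: h=4, slot 4 empty → index 4.
Insert 132: h=6, slots 6,0,1 occupied → index 2.
Table: [419, 872, 132, ∅, 253, ∅, 146]
Lookup 132: h=6, probe 6,0,1,2 → found at 2.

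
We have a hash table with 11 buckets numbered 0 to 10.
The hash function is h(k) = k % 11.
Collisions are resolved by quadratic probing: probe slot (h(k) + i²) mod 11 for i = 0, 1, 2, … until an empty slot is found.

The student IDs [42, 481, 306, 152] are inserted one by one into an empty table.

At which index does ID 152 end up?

Insert 42: h=9, slot 9 empty -> index 9.
Insert 481: h=8, slot 8 empty -> index 8.
Insert 306: h=9, slot 9 occupied -> index 10.
Insert 152: h=9, slots 9,10 occupied -> index 2.
Table: [∅, ∅, 152, ∅, ∅, ∅, ∅, ∅, 481, 42, 306]

2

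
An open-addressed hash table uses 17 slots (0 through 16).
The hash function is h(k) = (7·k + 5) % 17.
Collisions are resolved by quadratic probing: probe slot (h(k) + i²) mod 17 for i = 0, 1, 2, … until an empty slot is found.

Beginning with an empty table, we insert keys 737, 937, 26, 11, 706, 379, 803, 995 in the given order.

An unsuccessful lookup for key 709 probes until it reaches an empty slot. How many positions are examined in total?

Insert 737: h=13, slot 13 empty => index 13.
Insert 937: h=2, slot 2 empty => index 2.
Insert 26: h=0, slot 0 empty => index 0.
Insert 11: h=14, slot 14 empty => index 14.
Insert 706: h=0, slot 0 occupied => index 1.
Insert 379: h=6, slot 6 empty => index 6.
Insert 803: h=16, slot 16 empty => index 16.
Insert 995: h=0, slots 0,1 occupied => index 4.
Table: [26, 706, 937, -, 995, -, 379, -, -, -, -, -, -, 737, 11, -, 803]
Lookup 709: h=4, probe 4,5 → slot 5 empty, not found.

2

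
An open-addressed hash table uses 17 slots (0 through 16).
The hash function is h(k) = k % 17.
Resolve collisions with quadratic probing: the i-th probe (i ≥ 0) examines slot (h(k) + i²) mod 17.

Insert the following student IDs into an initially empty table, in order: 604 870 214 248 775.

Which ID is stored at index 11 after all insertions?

604 hashes to 9; slot 9 is free => place at 9.
870 hashes to 3; slot 3 is free => place at 3.
214 hashes to 10; slot 10 is free => place at 10.
248 hashes to 10; 10 taken => place at 11.
775 hashes to 10; 10,11 taken => place at 14.
Table: [., ., ., 870, ., ., ., ., ., 604, 214, 248, ., ., 775, ., .]

248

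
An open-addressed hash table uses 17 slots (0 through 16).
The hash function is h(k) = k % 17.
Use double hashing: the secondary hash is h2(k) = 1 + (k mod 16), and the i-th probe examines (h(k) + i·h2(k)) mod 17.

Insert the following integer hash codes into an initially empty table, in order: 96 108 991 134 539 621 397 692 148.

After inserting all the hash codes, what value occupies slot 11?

96

Insert 96: h=11, slot 11 empty -> index 11.
Insert 108: h=6, slot 6 empty -> index 6.
Insert 991: h=5, slot 5 empty -> index 5.
Insert 134: h=15, slot 15 empty -> index 15.
Insert 539: h=12, slot 12 empty -> index 12.
Insert 621: h=9, slot 9 empty -> index 9.
Insert 397: h=6, h2=14, slot 6 occupied -> index 3.
Insert 692: h=12, h2=5, slot 12 occupied -> index 0.
Insert 148: h=12, h2=5, slots 12,0,5 occupied -> index 10.
Table: [692, _, _, 397, _, 991, 108, _, _, 621, 148, 96, 539, _, _, 134, _]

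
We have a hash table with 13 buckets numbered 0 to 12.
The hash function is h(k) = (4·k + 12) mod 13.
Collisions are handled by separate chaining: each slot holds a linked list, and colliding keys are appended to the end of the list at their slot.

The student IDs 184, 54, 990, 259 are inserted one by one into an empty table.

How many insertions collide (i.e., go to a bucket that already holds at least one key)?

2

Insert 184: h=7, bucket 7 empty → new chain.
Insert 54: h=7, bucket 7 nonempty → append to chain.
Insert 990: h=7, bucket 7 nonempty → append to chain.
Insert 259: h=8, bucket 8 empty → new chain.
Final buckets:
0: ∅
1: ∅
2: ∅
3: ∅
4: ∅
5: ∅
6: ∅
7: 184 -> 54 -> 990
8: 259
9: ∅
10: ∅
11: ∅
12: ∅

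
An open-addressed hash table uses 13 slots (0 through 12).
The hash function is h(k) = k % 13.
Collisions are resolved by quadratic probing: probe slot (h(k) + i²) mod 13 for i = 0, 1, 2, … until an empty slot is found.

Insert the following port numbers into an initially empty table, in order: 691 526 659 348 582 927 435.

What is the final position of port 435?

691 hashes to 2; slot 2 is free → place at 2.
526 hashes to 6; slot 6 is free → place at 6.
659 hashes to 9; slot 9 is free → place at 9.
348 hashes to 10; slot 10 is free → place at 10.
582 hashes to 10; 10 taken → place at 11.
927 hashes to 4; slot 4 is free → place at 4.
435 hashes to 6; 6 taken → place at 7.
Table: [., ., 691, ., 927, ., 526, 435, ., 659, 348, 582, .]

7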